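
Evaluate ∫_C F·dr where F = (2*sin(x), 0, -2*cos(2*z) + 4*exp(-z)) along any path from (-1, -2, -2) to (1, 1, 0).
-4 - sin(4) + 4*exp(2)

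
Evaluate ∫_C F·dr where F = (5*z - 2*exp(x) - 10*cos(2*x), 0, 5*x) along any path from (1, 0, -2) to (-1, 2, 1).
4*sinh(1) + 5 + 10*sin(2)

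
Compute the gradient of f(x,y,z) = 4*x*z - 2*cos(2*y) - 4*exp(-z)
(4*z, 4*sin(2*y), 4*x + 4*exp(-z))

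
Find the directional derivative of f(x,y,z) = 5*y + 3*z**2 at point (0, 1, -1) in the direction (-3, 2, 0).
10*sqrt(13)/13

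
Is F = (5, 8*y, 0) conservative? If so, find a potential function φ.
Yes, F is conservative. φ = 5*x + 4*y**2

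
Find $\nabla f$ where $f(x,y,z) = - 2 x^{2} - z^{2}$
(-4*x, 0, -2*z)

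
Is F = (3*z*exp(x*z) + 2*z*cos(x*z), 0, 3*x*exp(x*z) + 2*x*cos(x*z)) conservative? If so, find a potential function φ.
Yes, F is conservative. φ = 3*exp(x*z) + 2*sin(x*z)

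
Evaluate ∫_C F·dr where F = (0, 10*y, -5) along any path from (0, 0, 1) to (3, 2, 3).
10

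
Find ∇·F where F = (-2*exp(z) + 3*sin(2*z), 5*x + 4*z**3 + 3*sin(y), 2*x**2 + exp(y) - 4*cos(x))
3*cos(y)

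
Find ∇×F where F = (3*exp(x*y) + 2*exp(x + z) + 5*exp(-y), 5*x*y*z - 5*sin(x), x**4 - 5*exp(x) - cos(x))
(-5*x*y, -4*x**3 + 5*exp(x) + 2*exp(x + z) - sin(x), -3*x*exp(x*y) + 5*y*z - 5*cos(x) + 5*exp(-y))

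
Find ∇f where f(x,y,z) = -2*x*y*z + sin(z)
(-2*y*z, -2*x*z, -2*x*y + cos(z))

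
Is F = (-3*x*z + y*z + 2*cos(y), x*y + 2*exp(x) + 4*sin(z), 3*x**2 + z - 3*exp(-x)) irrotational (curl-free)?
No, ∇×F = (-4*cos(z), -9*x + y - 3*exp(-x), y - z + 2*exp(x) + 2*sin(y))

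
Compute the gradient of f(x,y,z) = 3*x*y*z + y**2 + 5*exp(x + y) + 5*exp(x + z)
(3*y*z + 5*exp(x + y) + 5*exp(x + z), 3*x*z + 2*y + 5*exp(x + y), 3*x*y + 5*exp(x + z))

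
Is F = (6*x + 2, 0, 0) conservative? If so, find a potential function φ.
Yes, F is conservative. φ = x*(3*x + 2)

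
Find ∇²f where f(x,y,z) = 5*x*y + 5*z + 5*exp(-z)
5*exp(-z)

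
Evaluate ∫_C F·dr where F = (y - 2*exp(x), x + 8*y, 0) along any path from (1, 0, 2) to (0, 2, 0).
2*E + 14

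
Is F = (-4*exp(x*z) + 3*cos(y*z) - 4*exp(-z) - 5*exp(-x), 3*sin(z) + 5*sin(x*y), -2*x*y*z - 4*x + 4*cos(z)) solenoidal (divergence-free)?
No, ∇·F = -2*x*y + 5*x*cos(x*y) - 4*z*exp(x*z) - 4*sin(z) + 5*exp(-x)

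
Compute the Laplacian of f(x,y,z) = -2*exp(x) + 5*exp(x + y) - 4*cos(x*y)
4*x**2*cos(x*y) + 4*y**2*cos(x*y) - 2*exp(x) + 10*exp(x + y)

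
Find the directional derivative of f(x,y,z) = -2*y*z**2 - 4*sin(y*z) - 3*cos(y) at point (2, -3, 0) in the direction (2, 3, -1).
-3*sqrt(14)*(3*sin(3) + 4)/14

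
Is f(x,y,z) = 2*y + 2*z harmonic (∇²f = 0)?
Yes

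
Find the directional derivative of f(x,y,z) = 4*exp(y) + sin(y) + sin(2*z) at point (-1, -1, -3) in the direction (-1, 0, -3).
-3*sqrt(10)*cos(6)/5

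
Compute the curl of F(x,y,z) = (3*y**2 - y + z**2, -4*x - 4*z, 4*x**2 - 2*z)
(4, -8*x + 2*z, -6*y - 3)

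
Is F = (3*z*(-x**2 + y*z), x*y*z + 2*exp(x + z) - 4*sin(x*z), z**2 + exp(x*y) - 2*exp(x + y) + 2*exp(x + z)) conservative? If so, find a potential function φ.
No, ∇×F = (-x*y + x*exp(x*y) + 4*x*cos(x*z) - 2*exp(x + y) - 2*exp(x + z), -3*x**2 + 6*y*z - y*exp(x*y) + 2*exp(x + y) - 2*exp(x + z), y*z - 3*z**2 - 4*z*cos(x*z) + 2*exp(x + z)) ≠ 0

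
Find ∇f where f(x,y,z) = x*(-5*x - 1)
(-10*x - 1, 0, 0)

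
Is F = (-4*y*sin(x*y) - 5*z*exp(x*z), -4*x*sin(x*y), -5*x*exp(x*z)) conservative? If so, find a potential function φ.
Yes, F is conservative. φ = -5*exp(x*z) + 4*cos(x*y)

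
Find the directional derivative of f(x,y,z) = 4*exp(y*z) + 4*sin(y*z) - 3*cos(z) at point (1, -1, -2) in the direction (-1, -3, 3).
3*sqrt(19)*(-3*sin(2) + 4*cos(2) + 4*exp(2))/19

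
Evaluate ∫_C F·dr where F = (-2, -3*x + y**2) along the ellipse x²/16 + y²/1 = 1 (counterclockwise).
-12*pi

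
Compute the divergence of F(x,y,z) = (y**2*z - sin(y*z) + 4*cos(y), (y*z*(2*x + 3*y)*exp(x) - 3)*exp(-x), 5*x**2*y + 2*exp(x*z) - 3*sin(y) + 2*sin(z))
2*x*z + 2*x*exp(x*z) + 6*y*z + 2*cos(z)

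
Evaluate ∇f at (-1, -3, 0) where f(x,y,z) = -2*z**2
(0, 0, 0)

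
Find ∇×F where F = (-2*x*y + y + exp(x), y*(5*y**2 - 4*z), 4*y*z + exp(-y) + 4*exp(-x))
(4*y + 4*z - exp(-y), 4*exp(-x), 2*x - 1)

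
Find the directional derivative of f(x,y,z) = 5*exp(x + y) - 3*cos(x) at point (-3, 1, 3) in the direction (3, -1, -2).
sqrt(14)*(-9*exp(2)*sin(3) + 10)*exp(-2)/14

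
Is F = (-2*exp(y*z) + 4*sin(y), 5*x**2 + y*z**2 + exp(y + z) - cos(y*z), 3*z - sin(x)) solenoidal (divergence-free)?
No, ∇·F = z**2 + z*sin(y*z) + exp(y + z) + 3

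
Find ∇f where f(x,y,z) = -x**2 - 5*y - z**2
(-2*x, -5, -2*z)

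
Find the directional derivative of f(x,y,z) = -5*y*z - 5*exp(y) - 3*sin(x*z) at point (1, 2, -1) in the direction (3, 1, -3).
sqrt(19)*(-5*exp(2) + 18*cos(1) + 35)/19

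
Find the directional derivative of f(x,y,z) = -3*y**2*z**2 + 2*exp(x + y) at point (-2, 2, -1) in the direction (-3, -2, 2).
62*sqrt(17)/17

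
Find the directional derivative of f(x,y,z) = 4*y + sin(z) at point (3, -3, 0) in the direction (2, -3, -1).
-13*sqrt(14)/14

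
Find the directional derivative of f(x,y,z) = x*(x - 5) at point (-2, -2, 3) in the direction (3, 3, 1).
-27*sqrt(19)/19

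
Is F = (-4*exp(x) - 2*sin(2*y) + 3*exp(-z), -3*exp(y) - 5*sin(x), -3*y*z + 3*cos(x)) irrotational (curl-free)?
No, ∇×F = (-3*z, 3*sin(x) - 3*exp(-z), -5*cos(x) + 4*cos(2*y))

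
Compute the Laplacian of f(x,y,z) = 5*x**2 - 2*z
10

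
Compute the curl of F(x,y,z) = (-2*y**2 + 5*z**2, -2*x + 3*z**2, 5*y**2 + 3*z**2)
(10*y - 6*z, 10*z, 4*y - 2)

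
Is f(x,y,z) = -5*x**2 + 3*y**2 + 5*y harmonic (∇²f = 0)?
No, ∇²f = -4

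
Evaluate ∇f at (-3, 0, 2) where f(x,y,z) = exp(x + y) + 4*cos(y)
(exp(-3), exp(-3), 0)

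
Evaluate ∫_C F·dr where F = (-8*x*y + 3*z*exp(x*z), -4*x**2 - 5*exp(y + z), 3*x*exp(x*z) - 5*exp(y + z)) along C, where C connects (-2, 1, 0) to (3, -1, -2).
-5*exp(-3) + 3*exp(-6) + 5*E + 49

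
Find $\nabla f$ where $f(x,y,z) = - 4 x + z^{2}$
(-4, 0, 2*z)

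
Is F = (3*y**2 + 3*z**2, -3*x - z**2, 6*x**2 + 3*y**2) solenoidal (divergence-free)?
Yes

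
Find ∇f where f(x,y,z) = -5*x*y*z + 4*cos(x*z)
(-z*(5*y + 4*sin(x*z)), -5*x*z, -x*(5*y + 4*sin(x*z)))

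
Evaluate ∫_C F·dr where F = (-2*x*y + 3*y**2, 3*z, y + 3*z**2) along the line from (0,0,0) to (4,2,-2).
-64/3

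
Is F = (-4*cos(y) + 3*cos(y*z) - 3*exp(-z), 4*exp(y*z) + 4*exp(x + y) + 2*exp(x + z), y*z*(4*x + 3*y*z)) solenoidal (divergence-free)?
No, ∇·F = 4*x*y + 6*y**2*z + 4*z*exp(y*z) + 4*exp(x + y)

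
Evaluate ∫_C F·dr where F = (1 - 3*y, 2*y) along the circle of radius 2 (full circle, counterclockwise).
12*pi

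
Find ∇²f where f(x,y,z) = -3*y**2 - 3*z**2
-12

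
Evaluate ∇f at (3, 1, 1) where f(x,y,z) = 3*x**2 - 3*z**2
(18, 0, -6)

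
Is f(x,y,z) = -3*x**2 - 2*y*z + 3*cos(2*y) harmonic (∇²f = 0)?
No, ∇²f = -12*cos(2*y) - 6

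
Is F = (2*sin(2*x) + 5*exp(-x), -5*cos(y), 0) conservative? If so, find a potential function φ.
Yes, F is conservative. φ = -5*sin(y) - cos(2*x) - 5*exp(-x)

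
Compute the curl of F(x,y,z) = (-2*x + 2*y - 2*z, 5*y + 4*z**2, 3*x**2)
(-8*z, -6*x - 2, -2)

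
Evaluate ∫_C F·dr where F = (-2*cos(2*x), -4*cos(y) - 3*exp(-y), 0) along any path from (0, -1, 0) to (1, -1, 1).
-sin(2)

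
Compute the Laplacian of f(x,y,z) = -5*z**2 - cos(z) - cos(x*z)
x**2*cos(x*z) + z**2*cos(x*z) + cos(z) - 10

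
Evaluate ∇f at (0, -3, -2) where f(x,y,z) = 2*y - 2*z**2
(0, 2, 8)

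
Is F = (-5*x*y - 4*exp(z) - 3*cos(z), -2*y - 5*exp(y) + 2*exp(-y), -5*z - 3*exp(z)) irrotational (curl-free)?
No, ∇×F = (0, -4*exp(z) + 3*sin(z), 5*x)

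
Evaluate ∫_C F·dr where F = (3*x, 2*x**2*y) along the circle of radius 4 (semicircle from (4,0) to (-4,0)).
0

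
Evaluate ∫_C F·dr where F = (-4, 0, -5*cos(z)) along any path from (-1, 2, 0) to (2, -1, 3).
-12 - 5*sin(3)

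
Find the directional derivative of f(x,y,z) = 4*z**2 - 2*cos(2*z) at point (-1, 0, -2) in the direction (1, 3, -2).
4*sqrt(14)*(sin(4) + 4)/7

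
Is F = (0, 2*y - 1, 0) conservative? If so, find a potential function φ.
Yes, F is conservative. φ = y*(y - 1)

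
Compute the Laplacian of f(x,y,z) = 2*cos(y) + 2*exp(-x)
-2*cos(y) + 2*exp(-x)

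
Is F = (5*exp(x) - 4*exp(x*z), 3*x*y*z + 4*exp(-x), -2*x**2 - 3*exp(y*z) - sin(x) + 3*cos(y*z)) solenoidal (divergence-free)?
No, ∇·F = 3*x*z - 3*y*exp(y*z) - 3*y*sin(y*z) - 4*z*exp(x*z) + 5*exp(x)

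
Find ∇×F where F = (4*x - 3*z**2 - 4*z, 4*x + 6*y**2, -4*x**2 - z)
(0, 8*x - 6*z - 4, 4)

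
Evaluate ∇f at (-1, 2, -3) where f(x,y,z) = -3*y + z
(0, -3, 1)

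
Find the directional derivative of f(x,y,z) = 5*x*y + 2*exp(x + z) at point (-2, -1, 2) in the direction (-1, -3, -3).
27*sqrt(19)/19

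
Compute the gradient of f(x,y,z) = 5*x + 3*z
(5, 0, 3)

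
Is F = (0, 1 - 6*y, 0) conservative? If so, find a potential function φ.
Yes, F is conservative. φ = y*(1 - 3*y)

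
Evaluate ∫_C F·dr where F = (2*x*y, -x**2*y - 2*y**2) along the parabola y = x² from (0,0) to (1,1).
-1/2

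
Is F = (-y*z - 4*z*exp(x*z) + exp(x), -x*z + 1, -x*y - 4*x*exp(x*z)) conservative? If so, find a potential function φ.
Yes, F is conservative. φ = -x*y*z + y + exp(x) - 4*exp(x*z)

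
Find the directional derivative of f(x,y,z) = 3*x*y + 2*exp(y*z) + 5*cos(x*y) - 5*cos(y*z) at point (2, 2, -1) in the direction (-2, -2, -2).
sqrt(3)*(20*exp(2)*sin(4) - 12*exp(2) - 2 + 5*exp(2)*sin(2))*exp(-2)/3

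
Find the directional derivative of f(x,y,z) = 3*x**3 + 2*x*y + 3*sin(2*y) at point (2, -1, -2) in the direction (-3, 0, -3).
-17*sqrt(2)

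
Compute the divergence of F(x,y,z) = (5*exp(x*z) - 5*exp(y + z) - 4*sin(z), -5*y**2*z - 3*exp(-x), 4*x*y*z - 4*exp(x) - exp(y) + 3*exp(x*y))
4*x*y - 10*y*z + 5*z*exp(x*z)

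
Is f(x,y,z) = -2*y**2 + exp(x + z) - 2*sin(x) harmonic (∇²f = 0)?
No, ∇²f = 2*exp(x + z) + 2*sin(x) - 4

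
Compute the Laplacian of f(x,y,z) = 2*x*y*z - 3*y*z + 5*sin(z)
-5*sin(z)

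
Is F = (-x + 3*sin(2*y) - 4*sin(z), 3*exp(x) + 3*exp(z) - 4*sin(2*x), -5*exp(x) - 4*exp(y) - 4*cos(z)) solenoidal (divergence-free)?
No, ∇·F = 4*sin(z) - 1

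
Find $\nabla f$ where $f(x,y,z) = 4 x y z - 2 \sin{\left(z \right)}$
(4*y*z, 4*x*z, 4*x*y - 2*cos(z))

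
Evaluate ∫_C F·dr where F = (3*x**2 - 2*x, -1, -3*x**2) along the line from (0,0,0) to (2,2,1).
-2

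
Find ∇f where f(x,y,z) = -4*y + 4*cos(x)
(-4*sin(x), -4, 0)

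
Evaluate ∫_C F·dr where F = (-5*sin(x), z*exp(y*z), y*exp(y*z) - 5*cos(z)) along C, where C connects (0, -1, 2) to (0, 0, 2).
1 - exp(-2)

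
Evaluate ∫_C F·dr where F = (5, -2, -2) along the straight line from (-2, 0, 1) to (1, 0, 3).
11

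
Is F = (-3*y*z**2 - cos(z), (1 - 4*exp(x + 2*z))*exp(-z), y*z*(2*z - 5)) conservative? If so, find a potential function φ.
No, ∇×F = (2*z**2 - 5*z + 4*exp(x + z) + exp(-z), -6*y*z + sin(z), 3*z**2 - 4*exp(x + z)) ≠ 0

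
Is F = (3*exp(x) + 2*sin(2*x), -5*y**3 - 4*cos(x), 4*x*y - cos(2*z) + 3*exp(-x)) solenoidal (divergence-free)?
No, ∇·F = -15*y**2 + 3*exp(x) + 2*sin(2*z) + 4*cos(2*x)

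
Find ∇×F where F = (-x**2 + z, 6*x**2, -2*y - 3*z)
(-2, 1, 12*x)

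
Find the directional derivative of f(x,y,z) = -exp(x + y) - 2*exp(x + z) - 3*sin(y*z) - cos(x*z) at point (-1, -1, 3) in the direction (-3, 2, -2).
sqrt(17)*(1 + 7*exp(2)*sin(3) - 24*exp(2)*cos(3) + 10*exp(4))*exp(-2)/17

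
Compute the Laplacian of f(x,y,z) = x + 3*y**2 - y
6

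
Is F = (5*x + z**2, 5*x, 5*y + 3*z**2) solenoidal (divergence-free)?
No, ∇·F = 6*z + 5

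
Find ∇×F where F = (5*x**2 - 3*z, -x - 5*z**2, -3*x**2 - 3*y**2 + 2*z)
(-6*y + 10*z, 6*x - 3, -1)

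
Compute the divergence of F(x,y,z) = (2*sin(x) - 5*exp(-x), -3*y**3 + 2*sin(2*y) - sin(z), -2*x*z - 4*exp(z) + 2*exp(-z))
-2*x - 9*y**2 - 4*exp(z) + 2*cos(x) + 4*cos(2*y) - 2*exp(-z) + 5*exp(-x)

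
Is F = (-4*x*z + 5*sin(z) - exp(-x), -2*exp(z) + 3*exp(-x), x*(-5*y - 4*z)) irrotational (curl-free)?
No, ∇×F = (-5*x + 2*exp(z), -4*x + 5*y + 4*z + 5*cos(z), -3*exp(-x))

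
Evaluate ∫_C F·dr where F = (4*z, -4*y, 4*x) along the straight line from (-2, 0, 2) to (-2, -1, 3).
-10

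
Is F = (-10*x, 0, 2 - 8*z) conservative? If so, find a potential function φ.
Yes, F is conservative. φ = -5*x**2 - 4*z**2 + 2*z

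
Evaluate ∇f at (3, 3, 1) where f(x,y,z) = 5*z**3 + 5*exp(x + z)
(5*exp(4), 0, 15 + 5*exp(4))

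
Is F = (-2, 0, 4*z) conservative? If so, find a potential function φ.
Yes, F is conservative. φ = -2*x + 2*z**2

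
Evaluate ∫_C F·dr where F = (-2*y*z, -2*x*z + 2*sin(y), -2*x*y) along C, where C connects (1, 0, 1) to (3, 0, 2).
0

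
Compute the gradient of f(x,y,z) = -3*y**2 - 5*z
(0, -6*y, -5)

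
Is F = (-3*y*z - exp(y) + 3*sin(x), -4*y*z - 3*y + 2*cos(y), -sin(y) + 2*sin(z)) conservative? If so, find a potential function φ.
No, ∇×F = (4*y - cos(y), -3*y, 3*z + exp(y)) ≠ 0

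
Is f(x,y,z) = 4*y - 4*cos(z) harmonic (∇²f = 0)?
No, ∇²f = 4*cos(z)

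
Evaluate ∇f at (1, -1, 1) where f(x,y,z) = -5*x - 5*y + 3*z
(-5, -5, 3)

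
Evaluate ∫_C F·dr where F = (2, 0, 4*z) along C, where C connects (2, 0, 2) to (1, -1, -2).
-2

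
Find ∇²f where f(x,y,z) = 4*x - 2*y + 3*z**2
6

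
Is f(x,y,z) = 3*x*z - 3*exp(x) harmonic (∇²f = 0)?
No, ∇²f = -3*exp(x)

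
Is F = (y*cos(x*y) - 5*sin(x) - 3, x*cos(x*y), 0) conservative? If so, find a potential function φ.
Yes, F is conservative. φ = -3*x + sin(x*y) + 5*cos(x)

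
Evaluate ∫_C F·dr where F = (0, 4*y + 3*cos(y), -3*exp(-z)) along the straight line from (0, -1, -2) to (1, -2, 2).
3*((-exp(2) - sin(2) + sin(1) + 2)*exp(2) + 1)*exp(-2)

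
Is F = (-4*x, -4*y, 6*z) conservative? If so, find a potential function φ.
Yes, F is conservative. φ = -2*x**2 - 2*y**2 + 3*z**2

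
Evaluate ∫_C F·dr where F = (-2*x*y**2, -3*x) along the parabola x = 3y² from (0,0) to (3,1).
-9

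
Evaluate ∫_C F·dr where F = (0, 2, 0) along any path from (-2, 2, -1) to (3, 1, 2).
-2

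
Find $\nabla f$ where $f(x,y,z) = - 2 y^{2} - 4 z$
(0, -4*y, -4)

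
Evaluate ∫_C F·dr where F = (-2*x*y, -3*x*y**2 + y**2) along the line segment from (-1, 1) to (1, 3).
-2/3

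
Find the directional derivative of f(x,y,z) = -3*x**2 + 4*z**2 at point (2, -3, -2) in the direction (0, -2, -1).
16*sqrt(5)/5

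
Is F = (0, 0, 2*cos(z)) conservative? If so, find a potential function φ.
Yes, F is conservative. φ = 2*sin(z)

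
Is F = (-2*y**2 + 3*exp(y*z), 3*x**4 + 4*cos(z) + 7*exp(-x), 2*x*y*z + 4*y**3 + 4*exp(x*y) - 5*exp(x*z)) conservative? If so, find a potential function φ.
No, ∇×F = (2*x*z + 4*x*exp(x*y) + 12*y**2 + 4*sin(z), -2*y*z - 4*y*exp(x*y) + 3*y*exp(y*z) + 5*z*exp(x*z), 12*x**3 + 4*y - 3*z*exp(y*z) - 7*exp(-x)) ≠ 0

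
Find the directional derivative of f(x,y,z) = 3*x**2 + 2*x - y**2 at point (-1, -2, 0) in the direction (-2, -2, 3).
0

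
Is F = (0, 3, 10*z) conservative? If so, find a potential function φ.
Yes, F is conservative. φ = 3*y + 5*z**2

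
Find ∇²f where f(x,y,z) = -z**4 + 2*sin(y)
-12*z**2 - 2*sin(y)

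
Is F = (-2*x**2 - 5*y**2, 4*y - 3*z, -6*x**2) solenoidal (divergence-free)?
No, ∇·F = 4 - 4*x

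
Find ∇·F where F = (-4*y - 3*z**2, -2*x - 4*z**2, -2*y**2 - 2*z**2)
-4*z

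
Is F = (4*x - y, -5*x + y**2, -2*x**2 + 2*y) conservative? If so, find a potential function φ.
No, ∇×F = (2, 4*x, -4) ≠ 0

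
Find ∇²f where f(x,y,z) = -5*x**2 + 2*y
-10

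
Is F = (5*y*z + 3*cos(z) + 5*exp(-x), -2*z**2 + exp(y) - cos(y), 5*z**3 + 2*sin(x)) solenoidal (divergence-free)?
No, ∇·F = 15*z**2 + exp(y) + sin(y) - 5*exp(-x)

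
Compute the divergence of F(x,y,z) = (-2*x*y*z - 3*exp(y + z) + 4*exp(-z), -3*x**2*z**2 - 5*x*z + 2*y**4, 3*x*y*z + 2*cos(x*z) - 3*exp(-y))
3*x*y - 2*x*sin(x*z) + 8*y**3 - 2*y*z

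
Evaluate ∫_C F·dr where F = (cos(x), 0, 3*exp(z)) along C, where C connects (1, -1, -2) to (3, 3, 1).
-sin(1) - 3*exp(-2) + sin(3) + 3*E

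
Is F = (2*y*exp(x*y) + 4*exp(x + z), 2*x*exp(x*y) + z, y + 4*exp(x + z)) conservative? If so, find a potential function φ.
Yes, F is conservative. φ = y*z + 2*exp(x*y) + 4*exp(x + z)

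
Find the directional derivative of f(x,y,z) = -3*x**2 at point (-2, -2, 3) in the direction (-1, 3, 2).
-6*sqrt(14)/7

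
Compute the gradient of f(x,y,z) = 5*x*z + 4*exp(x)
(5*z + 4*exp(x), 0, 5*x)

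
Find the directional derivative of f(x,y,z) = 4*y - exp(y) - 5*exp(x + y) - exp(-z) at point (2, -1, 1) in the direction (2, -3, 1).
sqrt(14)*(-12*E + 4 + 5*exp(2))*exp(-1)/14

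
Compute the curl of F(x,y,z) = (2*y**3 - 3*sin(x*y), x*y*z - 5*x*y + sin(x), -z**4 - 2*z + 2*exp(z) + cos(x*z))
(-x*y, z*sin(x*z), 3*x*cos(x*y) - 6*y**2 + y*z - 5*y + cos(x))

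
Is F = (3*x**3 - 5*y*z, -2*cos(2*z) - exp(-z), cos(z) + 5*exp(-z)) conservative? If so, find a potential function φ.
No, ∇×F = (-4*sin(2*z) - exp(-z), -5*y, 5*z) ≠ 0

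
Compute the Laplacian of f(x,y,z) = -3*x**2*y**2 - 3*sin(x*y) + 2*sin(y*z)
3*x**2*sin(x*y) - 6*x**2 + 3*y**2*(sin(x*y) - 2) - 2*y**2*sin(y*z) - 2*z**2*sin(y*z)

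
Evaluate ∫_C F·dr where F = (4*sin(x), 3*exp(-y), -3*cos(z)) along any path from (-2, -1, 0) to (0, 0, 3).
-7 + 4*cos(2) - 3*sin(3) + 3*E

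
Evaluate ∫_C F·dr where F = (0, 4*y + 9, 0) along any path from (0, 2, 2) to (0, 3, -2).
19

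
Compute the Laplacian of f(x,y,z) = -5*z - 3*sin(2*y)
12*sin(2*y)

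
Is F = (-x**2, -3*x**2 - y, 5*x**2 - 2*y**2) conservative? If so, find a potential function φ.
No, ∇×F = (-4*y, -10*x, -6*x) ≠ 0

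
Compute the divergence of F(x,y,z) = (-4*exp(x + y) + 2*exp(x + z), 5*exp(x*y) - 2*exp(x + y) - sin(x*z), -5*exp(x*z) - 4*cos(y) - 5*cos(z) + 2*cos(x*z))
5*x*exp(x*y) - 5*x*exp(x*z) - 2*x*sin(x*z) - 6*exp(x + y) + 2*exp(x + z) + 5*sin(z)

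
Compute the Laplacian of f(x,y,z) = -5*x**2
-10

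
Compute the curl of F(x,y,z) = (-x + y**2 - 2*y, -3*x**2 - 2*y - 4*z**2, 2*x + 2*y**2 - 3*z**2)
(4*y + 8*z, -2, -6*x - 2*y + 2)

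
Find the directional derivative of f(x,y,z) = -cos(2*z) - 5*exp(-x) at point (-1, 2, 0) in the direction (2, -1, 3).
5*sqrt(14)*E/7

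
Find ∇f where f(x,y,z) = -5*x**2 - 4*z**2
(-10*x, 0, -8*z)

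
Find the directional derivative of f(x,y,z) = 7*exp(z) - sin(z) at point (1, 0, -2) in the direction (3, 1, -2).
sqrt(14)*(-7 + exp(2)*cos(2))*exp(-2)/7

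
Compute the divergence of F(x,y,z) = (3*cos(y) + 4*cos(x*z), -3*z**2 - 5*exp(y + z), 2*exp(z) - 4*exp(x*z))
-4*x*exp(x*z) - 4*z*sin(x*z) + 2*exp(z) - 5*exp(y + z)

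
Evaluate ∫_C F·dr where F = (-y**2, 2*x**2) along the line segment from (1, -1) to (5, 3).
220/3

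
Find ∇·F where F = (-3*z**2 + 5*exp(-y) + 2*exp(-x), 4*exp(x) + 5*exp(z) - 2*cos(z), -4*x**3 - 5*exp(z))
-5*exp(z) - 2*exp(-x)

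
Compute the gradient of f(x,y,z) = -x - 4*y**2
(-1, -8*y, 0)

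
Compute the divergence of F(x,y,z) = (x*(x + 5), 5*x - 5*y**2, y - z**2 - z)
2*x - 10*y - 2*z + 4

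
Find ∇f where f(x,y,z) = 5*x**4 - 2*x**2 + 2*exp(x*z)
(20*x**3 - 4*x + 2*z*exp(x*z), 0, 2*x*exp(x*z))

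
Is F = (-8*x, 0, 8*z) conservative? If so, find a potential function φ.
Yes, F is conservative. φ = -4*x**2 + 4*z**2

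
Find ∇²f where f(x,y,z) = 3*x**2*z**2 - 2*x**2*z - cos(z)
6*x**2 + 2*z*(3*z - 2) + cos(z)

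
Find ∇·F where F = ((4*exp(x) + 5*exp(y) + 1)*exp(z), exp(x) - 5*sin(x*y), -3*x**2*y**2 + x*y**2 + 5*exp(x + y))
-5*x*cos(x*y) + 4*exp(x + z)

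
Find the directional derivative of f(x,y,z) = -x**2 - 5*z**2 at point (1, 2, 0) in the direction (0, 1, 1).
0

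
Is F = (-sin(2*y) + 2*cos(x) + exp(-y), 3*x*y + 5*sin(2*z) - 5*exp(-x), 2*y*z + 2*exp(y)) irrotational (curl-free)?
No, ∇×F = (2*z + 2*exp(y) - 10*cos(2*z), 0, 3*y + 2*cos(2*y) + exp(-y) + 5*exp(-x))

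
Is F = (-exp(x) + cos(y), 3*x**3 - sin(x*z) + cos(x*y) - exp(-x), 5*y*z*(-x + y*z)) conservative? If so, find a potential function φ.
No, ∇×F = (-5*x*z + x*cos(x*z) + 10*y*z**2, 5*y*z, 9*x**2 - y*sin(x*y) - z*cos(x*z) + sin(y) + exp(-x)) ≠ 0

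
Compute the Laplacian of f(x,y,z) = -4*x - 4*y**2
-8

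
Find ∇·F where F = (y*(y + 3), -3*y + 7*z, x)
-3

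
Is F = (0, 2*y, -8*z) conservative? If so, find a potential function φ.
Yes, F is conservative. φ = y**2 - 4*z**2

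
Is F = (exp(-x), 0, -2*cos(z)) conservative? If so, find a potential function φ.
Yes, F is conservative. φ = -2*sin(z) - exp(-x)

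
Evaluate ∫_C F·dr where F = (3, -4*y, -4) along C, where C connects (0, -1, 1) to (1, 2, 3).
-11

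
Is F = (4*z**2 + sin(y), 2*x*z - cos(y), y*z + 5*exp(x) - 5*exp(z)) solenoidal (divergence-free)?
No, ∇·F = y - 5*exp(z) + sin(y)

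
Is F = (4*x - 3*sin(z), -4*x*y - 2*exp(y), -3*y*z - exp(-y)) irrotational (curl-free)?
No, ∇×F = (-3*z + exp(-y), -3*cos(z), -4*y)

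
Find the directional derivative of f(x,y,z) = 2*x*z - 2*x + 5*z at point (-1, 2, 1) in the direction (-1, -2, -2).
-2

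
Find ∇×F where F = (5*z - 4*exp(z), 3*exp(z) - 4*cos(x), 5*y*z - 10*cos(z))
(5*z - 3*exp(z), 5 - 4*exp(z), 4*sin(x))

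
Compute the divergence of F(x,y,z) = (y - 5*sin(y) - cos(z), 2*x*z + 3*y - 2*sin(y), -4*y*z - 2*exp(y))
-4*y - 2*cos(y) + 3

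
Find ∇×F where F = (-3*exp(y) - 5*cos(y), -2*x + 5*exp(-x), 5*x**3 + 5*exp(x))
(0, -15*x**2 - 5*exp(x), 3*exp(y) - 5*sin(y) - 2 - 5*exp(-x))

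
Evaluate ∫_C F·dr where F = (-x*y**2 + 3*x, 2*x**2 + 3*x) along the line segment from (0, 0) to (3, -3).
-153/4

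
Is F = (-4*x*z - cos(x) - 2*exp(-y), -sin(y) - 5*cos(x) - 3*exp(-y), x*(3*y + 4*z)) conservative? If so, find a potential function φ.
No, ∇×F = (3*x, -4*x - 3*y - 4*z, 5*sin(x) - 2*exp(-y)) ≠ 0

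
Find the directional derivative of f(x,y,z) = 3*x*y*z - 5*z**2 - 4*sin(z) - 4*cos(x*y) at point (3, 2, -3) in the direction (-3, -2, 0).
12*sqrt(13)*(9 - 4*sin(6))/13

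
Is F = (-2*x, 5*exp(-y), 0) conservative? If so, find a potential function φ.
Yes, F is conservative. φ = -x**2 - 5*exp(-y)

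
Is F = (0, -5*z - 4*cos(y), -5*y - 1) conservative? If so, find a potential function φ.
Yes, F is conservative. φ = -5*y*z - z - 4*sin(y)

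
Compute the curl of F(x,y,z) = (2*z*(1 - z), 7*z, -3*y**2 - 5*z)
(-6*y - 7, 2 - 4*z, 0)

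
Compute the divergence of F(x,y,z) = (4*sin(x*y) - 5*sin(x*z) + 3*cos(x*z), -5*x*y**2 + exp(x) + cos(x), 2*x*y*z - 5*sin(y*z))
-8*x*y + 4*y*cos(x*y) - 5*y*cos(y*z) - 3*z*sin(x*z) - 5*z*cos(x*z)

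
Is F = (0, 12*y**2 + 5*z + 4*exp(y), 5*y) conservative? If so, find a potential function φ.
Yes, F is conservative. φ = 4*y**3 + 5*y*z + 4*exp(y)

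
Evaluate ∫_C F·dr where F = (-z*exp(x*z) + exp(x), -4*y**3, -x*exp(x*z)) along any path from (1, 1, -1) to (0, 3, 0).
-80 - 2*sinh(1)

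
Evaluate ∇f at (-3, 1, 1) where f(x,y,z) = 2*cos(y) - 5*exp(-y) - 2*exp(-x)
(2*exp(3), -2*sin(1) + 5*exp(-1), 0)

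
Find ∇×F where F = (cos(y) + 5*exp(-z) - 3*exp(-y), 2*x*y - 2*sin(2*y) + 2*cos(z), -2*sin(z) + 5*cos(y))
(-5*sin(y) + 2*sin(z), -5*exp(-z), 2*y + sin(y) - 3*exp(-y))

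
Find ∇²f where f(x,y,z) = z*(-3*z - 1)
-6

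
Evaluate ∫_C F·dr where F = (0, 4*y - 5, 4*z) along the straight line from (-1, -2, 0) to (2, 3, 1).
-13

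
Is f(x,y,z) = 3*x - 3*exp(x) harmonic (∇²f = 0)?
No, ∇²f = -3*exp(x)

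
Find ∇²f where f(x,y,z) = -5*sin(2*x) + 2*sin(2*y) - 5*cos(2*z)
20*sin(2*x) - 8*sin(2*y) + 20*cos(2*z)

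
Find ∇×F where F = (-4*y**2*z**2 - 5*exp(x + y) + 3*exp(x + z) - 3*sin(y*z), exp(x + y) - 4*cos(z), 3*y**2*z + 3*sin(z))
(6*y*z - 4*sin(z), -8*y**2*z - 3*y*cos(y*z) + 3*exp(x + z), 8*y*z**2 + 3*z*cos(y*z) + 6*exp(x + y))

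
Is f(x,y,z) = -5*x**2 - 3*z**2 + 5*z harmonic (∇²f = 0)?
No, ∇²f = -16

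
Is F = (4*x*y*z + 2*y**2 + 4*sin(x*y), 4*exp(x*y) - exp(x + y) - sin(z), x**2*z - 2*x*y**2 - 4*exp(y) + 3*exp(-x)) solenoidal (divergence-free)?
No, ∇·F = x**2 + 4*x*exp(x*y) + 4*y*z + 4*y*cos(x*y) - exp(x + y)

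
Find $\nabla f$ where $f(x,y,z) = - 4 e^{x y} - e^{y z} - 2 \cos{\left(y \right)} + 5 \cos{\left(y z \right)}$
(-4*y*exp(x*y), -4*x*exp(x*y) - z*exp(y*z) - 5*z*sin(y*z) + 2*sin(y), -y*(exp(y*z) + 5*sin(y*z)))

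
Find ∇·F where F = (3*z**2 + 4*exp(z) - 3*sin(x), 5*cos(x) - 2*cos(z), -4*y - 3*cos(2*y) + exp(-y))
-3*cos(x)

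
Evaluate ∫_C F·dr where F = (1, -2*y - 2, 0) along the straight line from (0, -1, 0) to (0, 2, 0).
-9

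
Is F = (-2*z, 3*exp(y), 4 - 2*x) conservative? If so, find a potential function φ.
Yes, F is conservative. φ = -2*x*z + 4*z + 3*exp(y)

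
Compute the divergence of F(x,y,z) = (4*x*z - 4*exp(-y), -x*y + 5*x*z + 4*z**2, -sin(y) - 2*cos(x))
-x + 4*z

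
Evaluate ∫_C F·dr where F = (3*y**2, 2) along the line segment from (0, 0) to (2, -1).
0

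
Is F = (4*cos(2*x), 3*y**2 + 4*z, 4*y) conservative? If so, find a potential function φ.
Yes, F is conservative. φ = y**3 + 4*y*z + 2*sin(2*x)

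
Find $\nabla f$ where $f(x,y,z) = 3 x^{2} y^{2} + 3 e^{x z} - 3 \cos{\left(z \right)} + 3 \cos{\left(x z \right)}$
(6*x*y**2 + 3*z*exp(x*z) - 3*z*sin(x*z), 6*x**2*y, 3*x*exp(x*z) - 3*x*sin(x*z) + 3*sin(z))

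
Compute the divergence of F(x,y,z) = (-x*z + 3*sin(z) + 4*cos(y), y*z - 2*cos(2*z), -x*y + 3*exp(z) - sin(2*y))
3*exp(z)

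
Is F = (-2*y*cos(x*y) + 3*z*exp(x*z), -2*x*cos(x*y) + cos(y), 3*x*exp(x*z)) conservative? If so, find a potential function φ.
Yes, F is conservative. φ = 3*exp(x*z) + sin(y) - 2*sin(x*y)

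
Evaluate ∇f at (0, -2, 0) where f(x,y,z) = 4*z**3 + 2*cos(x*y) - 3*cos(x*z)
(0, 0, 0)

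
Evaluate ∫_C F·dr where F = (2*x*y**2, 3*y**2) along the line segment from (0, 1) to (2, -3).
-40/3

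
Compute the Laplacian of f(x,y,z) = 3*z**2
6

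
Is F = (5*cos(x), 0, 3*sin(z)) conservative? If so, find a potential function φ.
Yes, F is conservative. φ = 5*sin(x) - 3*cos(z)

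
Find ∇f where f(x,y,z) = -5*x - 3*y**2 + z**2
(-5, -6*y, 2*z)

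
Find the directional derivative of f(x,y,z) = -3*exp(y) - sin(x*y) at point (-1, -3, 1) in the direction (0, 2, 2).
sqrt(2)*(exp(3)*cos(3) - 3)*exp(-3)/2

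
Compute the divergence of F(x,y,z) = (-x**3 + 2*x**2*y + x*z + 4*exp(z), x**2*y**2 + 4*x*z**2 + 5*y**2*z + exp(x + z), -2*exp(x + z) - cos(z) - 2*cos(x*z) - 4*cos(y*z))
2*x**2*y - 3*x**2 + 4*x*y + 2*x*sin(x*z) + 10*y*z + 4*y*sin(y*z) + z - 2*exp(x + z) + sin(z)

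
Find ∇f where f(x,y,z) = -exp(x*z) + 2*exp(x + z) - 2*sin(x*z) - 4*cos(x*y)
(4*y*sin(x*y) - z*exp(x*z) - 2*z*cos(x*z) + 2*exp(x + z), 4*x*sin(x*y), -x*exp(x*z) - 2*x*cos(x*z) + 2*exp(x + z))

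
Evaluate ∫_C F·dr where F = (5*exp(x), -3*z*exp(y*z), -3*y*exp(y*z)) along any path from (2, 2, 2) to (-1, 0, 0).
-5*exp(2) - 3 + 5*exp(-1) + 3*exp(4)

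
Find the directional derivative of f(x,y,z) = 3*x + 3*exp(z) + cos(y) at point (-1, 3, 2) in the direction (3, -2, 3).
sqrt(22)*(2*sin(3) + 9 + 9*exp(2))/22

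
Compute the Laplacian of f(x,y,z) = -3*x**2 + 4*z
-6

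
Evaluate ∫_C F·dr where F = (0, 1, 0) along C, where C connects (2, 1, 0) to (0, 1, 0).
0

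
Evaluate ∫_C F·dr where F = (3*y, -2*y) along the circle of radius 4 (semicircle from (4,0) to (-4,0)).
-24*pi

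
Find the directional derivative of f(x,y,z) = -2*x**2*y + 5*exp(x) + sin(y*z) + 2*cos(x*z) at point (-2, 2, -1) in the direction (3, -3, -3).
sqrt(3)*(-2*exp(2)*sin(2) - exp(2)*cos(2) + 5 + 24*exp(2))*exp(-2)/3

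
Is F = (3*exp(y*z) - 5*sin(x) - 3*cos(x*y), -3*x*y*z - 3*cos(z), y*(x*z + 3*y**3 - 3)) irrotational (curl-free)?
No, ∇×F = (3*x*y + x*z + 12*y**3 - 3*sin(z) - 3, y*(-z + 3*exp(y*z)), -3*x*sin(x*y) - 3*y*z - 3*z*exp(y*z))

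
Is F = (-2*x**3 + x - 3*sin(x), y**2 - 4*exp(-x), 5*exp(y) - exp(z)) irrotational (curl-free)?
No, ∇×F = (5*exp(y), 0, 4*exp(-x))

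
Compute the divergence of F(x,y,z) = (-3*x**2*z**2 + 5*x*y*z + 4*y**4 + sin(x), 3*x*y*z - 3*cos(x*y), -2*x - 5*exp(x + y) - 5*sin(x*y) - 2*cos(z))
-6*x*z**2 + 3*x*z + 3*x*sin(x*y) + 5*y*z + 2*sin(z) + cos(x)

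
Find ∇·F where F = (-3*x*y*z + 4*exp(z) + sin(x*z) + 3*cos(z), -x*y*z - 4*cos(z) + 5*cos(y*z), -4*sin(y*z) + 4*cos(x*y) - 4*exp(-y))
-x*z - 3*y*z - 4*y*cos(y*z) - 5*z*sin(y*z) + z*cos(x*z)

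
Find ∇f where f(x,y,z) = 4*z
(0, 0, 4)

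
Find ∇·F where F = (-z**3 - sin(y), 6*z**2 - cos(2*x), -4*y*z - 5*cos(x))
-4*y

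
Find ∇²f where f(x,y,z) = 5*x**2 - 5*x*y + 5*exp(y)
5*exp(y) + 10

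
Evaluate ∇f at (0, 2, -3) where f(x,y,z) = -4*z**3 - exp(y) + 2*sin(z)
(0, -exp(2), -108 + 2*cos(3))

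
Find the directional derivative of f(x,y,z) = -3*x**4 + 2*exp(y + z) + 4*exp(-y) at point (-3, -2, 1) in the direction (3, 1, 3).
4*sqrt(19)*(-exp(3) + 2 + 243*E)*exp(-1)/19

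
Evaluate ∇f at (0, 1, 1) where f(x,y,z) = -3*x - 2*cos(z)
(-3, 0, 2*sin(1))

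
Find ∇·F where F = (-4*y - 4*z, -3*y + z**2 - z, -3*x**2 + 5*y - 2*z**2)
-4*z - 3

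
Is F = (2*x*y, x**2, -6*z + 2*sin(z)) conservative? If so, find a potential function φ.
Yes, F is conservative. φ = x**2*y - 3*z**2 - 2*cos(z)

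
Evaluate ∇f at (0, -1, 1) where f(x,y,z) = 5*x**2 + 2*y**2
(0, -4, 0)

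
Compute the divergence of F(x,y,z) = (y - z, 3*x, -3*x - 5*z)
-5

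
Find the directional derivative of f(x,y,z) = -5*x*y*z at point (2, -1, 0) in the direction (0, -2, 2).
5*sqrt(2)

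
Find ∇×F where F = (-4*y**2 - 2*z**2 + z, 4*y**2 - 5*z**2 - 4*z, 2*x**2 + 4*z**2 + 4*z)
(10*z + 4, -4*x - 4*z + 1, 8*y)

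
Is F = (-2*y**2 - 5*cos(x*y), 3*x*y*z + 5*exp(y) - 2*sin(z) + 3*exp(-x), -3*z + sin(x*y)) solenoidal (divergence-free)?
No, ∇·F = 3*x*z + 5*y*sin(x*y) + 5*exp(y) - 3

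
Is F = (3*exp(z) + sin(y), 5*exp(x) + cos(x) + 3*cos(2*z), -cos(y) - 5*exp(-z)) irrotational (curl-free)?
No, ∇×F = (sin(y) + 6*sin(2*z), 3*exp(z), 5*exp(x) - sin(x) - cos(y))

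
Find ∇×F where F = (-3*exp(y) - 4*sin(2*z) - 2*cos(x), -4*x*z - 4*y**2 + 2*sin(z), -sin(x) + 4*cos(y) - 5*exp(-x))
(4*x - 4*sin(y) - 2*cos(z), cos(x) - 8*cos(2*z) - 5*exp(-x), -4*z + 3*exp(y))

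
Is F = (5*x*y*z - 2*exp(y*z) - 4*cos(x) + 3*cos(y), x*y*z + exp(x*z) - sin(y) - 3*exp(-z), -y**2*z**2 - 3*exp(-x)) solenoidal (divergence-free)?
No, ∇·F = x*z - 2*y**2*z + 5*y*z + 4*sin(x) - cos(y)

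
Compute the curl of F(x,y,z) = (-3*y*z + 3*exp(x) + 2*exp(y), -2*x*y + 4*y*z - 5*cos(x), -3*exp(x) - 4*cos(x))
(-4*y, -3*y + 3*exp(x) - 4*sin(x), -2*y + 3*z - 2*exp(y) + 5*sin(x))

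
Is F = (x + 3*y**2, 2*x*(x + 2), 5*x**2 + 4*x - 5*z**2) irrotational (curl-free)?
No, ∇×F = (0, -10*x - 4, 4*x - 6*y + 4)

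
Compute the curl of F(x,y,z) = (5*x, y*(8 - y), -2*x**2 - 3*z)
(0, 4*x, 0)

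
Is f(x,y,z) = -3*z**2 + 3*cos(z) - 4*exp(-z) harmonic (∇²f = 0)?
No, ∇²f = -3*cos(z) - 6 - 4*exp(-z)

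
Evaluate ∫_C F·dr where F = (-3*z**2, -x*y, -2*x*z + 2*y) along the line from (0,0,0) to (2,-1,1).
-5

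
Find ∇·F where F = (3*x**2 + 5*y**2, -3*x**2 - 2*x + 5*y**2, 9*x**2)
6*x + 10*y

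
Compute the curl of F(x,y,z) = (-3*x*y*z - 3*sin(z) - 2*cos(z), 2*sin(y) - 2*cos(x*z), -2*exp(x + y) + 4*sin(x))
(-2*x*sin(x*z) - 2*exp(x + y), -3*x*y + 2*exp(x + y) + 2*sin(z) - 4*cos(x) - 3*cos(z), z*(3*x + 2*sin(x*z)))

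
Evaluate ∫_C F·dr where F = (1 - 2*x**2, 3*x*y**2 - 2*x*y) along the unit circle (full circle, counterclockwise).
3*pi/4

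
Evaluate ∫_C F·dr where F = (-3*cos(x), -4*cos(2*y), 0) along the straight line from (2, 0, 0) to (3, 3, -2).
-3*sin(3) - 2*sin(6) + 3*sin(2)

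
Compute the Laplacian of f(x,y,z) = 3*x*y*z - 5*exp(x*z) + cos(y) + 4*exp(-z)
-5*x**2*exp(x*z) - 5*z**2*exp(x*z) - cos(y) + 4*exp(-z)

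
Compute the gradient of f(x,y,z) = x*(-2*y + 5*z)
(-2*y + 5*z, -2*x, 5*x)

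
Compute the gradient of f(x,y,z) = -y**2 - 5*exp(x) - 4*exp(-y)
(-5*exp(x), -2*y + 4*exp(-y), 0)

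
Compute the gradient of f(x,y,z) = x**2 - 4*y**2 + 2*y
(2*x, 2 - 8*y, 0)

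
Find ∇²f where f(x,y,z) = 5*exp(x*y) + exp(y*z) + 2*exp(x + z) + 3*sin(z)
5*x**2*exp(x*y) + 5*y**2*exp(x*y) + y**2*exp(y*z) + z**2*exp(y*z) + 4*exp(x + z) - 3*sin(z)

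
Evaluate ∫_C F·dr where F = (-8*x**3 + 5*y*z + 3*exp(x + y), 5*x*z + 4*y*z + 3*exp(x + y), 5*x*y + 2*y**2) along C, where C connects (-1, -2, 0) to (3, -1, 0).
-160 - 3*exp(-3) + 3*exp(2)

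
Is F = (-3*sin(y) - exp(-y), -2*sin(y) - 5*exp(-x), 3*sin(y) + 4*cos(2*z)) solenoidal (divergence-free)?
No, ∇·F = -8*sin(2*z) - 2*cos(y)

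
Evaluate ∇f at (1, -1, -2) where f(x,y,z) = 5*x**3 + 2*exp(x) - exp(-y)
(2*E + 15, E, 0)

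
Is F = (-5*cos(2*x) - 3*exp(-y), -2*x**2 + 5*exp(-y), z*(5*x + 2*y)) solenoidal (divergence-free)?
No, ∇·F = 5*x + 2*y + 10*sin(2*x) - 5*exp(-y)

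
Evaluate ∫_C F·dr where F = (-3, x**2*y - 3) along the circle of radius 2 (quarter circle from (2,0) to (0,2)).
4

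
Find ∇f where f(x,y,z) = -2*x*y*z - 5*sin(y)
(-2*y*z, -2*x*z - 5*cos(y), -2*x*y)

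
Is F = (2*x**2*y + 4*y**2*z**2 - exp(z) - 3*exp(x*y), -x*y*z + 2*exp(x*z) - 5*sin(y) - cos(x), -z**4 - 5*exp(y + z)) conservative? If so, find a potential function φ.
No, ∇×F = (x*y - 2*x*exp(x*z) - 5*exp(y + z), 8*y**2*z - exp(z), -2*x**2 + 3*x*exp(x*y) - 8*y*z**2 - y*z + 2*z*exp(x*z) + sin(x)) ≠ 0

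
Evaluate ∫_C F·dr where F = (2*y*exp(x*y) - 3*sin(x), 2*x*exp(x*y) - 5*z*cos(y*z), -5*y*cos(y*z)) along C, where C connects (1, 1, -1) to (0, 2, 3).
-2*E - 5*sin(1) - 3*cos(1) - 5*sin(6) + 5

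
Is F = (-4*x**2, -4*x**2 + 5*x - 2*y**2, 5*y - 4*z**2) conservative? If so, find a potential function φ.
No, ∇×F = (5, 0, 5 - 8*x) ≠ 0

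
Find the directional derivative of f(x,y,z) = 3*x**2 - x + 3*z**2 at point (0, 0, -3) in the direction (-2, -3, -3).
28*sqrt(22)/11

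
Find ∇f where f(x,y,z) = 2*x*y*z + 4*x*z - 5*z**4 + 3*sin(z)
(2*z*(y + 2), 2*x*z, 2*x*y + 4*x - 20*z**3 + 3*cos(z))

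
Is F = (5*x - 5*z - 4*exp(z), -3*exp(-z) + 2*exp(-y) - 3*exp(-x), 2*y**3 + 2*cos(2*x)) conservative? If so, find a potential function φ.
No, ∇×F = (6*y**2 - 3*exp(-z), -4*exp(z) + 4*sin(2*x) - 5, 3*exp(-x)) ≠ 0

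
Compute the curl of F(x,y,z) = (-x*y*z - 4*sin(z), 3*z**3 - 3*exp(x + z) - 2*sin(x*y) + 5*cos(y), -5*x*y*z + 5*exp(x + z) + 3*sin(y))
(-5*x*z - 9*z**2 + 3*exp(x + z) + 3*cos(y), -x*y + 5*y*z - 5*exp(x + z) - 4*cos(z), x*z - 2*y*cos(x*y) - 3*exp(x + z))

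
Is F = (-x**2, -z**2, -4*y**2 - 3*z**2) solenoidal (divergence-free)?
No, ∇·F = -2*x - 6*z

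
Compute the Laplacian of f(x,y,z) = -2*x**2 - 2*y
-4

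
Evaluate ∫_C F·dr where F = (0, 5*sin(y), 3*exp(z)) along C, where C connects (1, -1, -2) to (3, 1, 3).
-(3 - 3*exp(5))*exp(-2)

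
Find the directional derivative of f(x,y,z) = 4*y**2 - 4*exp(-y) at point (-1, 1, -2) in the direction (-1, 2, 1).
4*sqrt(6)*(1 + 2*E)*exp(-1)/3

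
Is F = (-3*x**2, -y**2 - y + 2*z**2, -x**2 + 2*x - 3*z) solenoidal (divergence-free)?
No, ∇·F = -6*x - 2*y - 4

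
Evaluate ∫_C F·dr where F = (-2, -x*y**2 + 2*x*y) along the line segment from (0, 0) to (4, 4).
-88/3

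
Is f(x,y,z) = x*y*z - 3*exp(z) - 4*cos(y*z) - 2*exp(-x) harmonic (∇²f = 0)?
No, ∇²f = 4*y**2*cos(y*z) + 4*z**2*cos(y*z) - 3*exp(z) - 2*exp(-x)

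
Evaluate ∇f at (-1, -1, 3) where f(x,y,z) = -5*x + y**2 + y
(-5, -1, 0)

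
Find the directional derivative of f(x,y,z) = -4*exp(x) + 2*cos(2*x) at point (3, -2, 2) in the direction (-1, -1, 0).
2*sqrt(2)*(sin(6) + exp(3))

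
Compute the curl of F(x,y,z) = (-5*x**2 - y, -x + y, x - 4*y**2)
(-8*y, -1, 0)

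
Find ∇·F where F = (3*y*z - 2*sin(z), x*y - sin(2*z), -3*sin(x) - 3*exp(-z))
x + 3*exp(-z)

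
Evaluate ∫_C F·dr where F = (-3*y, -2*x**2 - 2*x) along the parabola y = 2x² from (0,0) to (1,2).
-20/3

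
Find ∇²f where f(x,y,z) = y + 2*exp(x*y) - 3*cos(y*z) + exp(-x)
2*x**2*exp(x*y) + 2*y**2*exp(x*y) + 3*y**2*cos(y*z) + 3*z**2*cos(y*z) + exp(-x)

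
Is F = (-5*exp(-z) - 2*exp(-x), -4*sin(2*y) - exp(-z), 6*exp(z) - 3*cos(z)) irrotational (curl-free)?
No, ∇×F = (-exp(-z), 5*exp(-z), 0)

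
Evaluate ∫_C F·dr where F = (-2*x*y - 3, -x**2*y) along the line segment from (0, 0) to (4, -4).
-100/3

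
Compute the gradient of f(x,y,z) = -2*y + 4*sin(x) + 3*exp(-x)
(4*cos(x) - 3*exp(-x), -2, 0)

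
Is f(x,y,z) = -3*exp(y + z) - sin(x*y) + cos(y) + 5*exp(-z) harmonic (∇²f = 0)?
No, ∇²f = x**2*sin(x*y) + y**2*sin(x*y) - 6*exp(y + z) - cos(y) + 5*exp(-z)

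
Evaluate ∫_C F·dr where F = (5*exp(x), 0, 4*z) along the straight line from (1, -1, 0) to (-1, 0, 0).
-10*sinh(1)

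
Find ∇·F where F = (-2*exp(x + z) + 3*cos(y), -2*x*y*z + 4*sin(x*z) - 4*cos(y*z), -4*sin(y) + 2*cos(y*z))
-2*x*z - 2*y*sin(y*z) + 4*z*sin(y*z) - 2*exp(x + z)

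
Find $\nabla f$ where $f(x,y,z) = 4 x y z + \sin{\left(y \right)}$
(4*y*z, 4*x*z + cos(y), 4*x*y)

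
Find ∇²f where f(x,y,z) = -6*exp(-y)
-6*exp(-y)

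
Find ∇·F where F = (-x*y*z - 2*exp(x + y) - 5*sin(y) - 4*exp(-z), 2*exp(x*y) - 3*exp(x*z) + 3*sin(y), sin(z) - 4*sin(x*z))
2*x*exp(x*y) - 4*x*cos(x*z) - y*z - 2*exp(x + y) + 3*cos(y) + cos(z)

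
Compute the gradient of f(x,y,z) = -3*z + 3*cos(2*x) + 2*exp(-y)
(-6*sin(2*x), -2*exp(-y), -3)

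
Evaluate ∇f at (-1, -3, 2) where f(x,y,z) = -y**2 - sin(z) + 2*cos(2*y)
(0, 4*sin(6) + 6, -cos(2))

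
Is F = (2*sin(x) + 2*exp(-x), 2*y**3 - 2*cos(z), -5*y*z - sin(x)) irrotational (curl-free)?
No, ∇×F = (-5*z - 2*sin(z), cos(x), 0)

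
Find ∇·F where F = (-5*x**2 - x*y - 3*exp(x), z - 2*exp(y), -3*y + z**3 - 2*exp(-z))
-10*x - y + 3*z**2 - 3*exp(x) - 2*exp(y) + 2*exp(-z)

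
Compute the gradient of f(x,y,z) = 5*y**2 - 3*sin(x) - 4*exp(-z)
(-3*cos(x), 10*y, 4*exp(-z))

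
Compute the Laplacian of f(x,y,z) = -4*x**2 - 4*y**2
-16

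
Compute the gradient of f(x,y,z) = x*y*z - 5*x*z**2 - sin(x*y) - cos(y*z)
(y*z - y*cos(x*y) - 5*z**2, x*z - x*cos(x*y) + z*sin(y*z), x*y - 10*x*z + y*sin(y*z))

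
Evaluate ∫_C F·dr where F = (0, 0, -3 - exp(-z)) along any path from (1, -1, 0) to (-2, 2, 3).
-10 + exp(-3)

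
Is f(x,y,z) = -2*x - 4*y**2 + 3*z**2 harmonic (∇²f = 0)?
No, ∇²f = -2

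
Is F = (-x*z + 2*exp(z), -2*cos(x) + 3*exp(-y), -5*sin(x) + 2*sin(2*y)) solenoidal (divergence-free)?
No, ∇·F = -z - 3*exp(-y)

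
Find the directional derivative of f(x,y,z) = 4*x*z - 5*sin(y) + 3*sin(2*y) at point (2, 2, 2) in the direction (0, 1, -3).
sqrt(10)*(-24 + 6*cos(4) - 5*cos(2))/10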